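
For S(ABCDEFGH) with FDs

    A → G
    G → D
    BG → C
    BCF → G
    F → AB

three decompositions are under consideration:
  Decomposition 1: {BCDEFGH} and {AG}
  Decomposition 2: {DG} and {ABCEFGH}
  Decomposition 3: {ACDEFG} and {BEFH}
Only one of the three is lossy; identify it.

Decomposition 1

Decomposition 1: common = {G}, closure = {DG} → lossy.
Decomposition 2: common = {G}, closure = {DG} → lossless.
Decomposition 3: common = {EF}, closure = {ABCDEFG} → lossless.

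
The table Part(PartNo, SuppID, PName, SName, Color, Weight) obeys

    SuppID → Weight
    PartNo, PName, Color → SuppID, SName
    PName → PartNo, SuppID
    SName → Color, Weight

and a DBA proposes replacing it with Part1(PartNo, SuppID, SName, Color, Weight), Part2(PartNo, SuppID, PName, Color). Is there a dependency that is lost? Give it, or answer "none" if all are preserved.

PartNo, PName, Color → SuppID, SName

Check PartNo, PName, Color → SuppID, SName: no single fragment contains all of {PartNo, SuppID, PName, SName, Color}, and the restricted closure of {PartNo, PName, Color} across the fragments never reaches {SuppID, SName}.
SuppID → Weight is preserved.
PName → PartNo, SuppID is preserved.
SName → Color, Weight is preserved.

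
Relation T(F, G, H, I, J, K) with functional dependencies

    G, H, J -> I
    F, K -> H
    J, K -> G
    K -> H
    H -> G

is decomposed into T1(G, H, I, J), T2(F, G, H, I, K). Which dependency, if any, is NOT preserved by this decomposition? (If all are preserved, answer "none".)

G, H, J → I lies within T1.
F, K → H lies within T2.
J, K → G: restricted closure across fragments reaches G.
K → H lies within T2.
H → G lies within T1.
Every dependency is enforceable on the fragments, so the decomposition is dependency-preserving.

none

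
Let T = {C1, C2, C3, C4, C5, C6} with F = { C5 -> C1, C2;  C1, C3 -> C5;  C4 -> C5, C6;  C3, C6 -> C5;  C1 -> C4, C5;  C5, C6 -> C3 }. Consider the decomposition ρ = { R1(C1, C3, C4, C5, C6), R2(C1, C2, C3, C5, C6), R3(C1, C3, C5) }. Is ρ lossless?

Yes

Chase test. Columns are C1, C2, C3, C4, C5, C6; row i has aⱼ where attribute j ∈ Ri, else bᵢⱼ.
Initial tableau (one row per fragment):
  row 1: a1 b12 a3 a4 a5 a6
  row 2: a1 a2 a3 b24 a5 a6
  row 3: a1 b32 a3 b34 a5 b36
Rows 1 and 2 agree on C5; apply C5→C1, C2 and equate their C1, C2 entries.
Rows 1 and 3 agree on C5; apply C5→C1, C2 and equate their C1, C2 entries.
Rows 1 and 2 agree on C1; apply C1→C4, C5 and equate their C4, C5 entries.
Rows 1 and 3 agree on C1; apply C1→C4, C5 and equate their C4, C5 entries.
Rows 1 and 3 agree on C4; apply C4→C5, C6 and equate their C5, C6 entries.
Row 1 is now all distinguished symbols — the join is lossless.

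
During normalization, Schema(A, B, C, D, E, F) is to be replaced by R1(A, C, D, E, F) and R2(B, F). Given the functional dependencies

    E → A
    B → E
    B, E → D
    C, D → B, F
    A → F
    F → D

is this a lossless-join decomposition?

No

Common attributes: R1 ∩ R2 = {F}.
Closure of {F}: F → D applies, adding D. So (F)⁺ = {D, F}.
The closure contains neither all of R1 = {A, C, D, E, F} nor all of R2 = {B, F}, so the common attributes are not a superkey of either fragment. The join is lossy.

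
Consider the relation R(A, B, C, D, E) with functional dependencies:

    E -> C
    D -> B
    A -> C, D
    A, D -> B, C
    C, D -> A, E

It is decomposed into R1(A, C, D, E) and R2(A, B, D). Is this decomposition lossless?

Common attributes: R1 ∩ R2 = {A, D}.
Closure of {A, D}: D → B applies, adding B; A → C, D applies, adding C; C, D → A, E applies, adding E. So (A, D)⁺ = {A, B, C, D, E}.
This closure contains every attribute of R1, so R1 ∩ R2 → R1. The join is lossless.

Yes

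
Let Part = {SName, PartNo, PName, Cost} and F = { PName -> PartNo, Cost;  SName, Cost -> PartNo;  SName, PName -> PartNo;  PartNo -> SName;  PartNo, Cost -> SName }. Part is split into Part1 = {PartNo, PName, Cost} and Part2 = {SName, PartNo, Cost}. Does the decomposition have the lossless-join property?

Yes

Common attributes: Part1 ∩ Part2 = {PartNo, Cost}.
Closure of {PartNo, Cost}: PartNo → SName applies, adding SName. So (PartNo, Cost)⁺ = {SName, PartNo, Cost}.
This closure contains every attribute of Part2, so Part1 ∩ Part2 → Part2. The join is lossless.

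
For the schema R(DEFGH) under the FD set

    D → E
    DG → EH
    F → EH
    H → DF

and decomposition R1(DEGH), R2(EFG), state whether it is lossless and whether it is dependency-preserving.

Lossless test: (EG)⁺ = {EG}, which is a superkey of neither fragment — lossy.
Dependency preservation: the restricted closure of {F} across the fragments never reaches {EH}, so F → EH cannot be enforced without a join — not preserved.

lossy and not dependency-preserving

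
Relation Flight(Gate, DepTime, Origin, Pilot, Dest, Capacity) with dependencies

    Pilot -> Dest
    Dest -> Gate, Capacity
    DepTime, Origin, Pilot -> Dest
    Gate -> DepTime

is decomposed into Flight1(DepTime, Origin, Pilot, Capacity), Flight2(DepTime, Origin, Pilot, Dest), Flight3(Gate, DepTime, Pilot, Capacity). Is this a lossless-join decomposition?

Yes

Chase test. Columns are Gate, DepTime, Origin, Pilot, Dest, Capacity; row i has aⱼ where attribute j ∈ Flighti, else bᵢⱼ.
Initial tableau (one row per fragment):
  row 1: b11 a2 a3 a4 b15 a6
  row 2: b21 a2 a3 a4 a5 b26
  row 3: a1 a2 b33 a4 b35 a6
Rows 1 and 2 agree on Pilot; apply Pilot→Dest and equate their Dest entries.
Rows 1 and 3 agree on Pilot; apply Pilot→Dest and equate their Dest entries.
Rows 1 and 2 agree on Dest; apply Dest→Gate, Capacity and equate their Gate, Capacity entries.
Rows 1 and 3 agree on Dest; apply Dest→Gate, Capacity and equate their Gate, Capacity entries.
Row 1 is now all distinguished symbols — the join is lossless.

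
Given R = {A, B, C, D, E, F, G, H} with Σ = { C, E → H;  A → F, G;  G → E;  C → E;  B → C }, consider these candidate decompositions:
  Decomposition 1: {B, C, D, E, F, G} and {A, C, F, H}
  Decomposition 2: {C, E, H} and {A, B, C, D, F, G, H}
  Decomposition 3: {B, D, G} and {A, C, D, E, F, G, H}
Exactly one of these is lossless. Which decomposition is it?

Decomposition 1: common = {C, F}, closure = {C, E, F, H} → lossy.
Decomposition 2: common = {C, H}, closure = {C, E, H} → lossless.
Decomposition 3: common = {D, G}, closure = {D, E, G} → lossy.

Decomposition 2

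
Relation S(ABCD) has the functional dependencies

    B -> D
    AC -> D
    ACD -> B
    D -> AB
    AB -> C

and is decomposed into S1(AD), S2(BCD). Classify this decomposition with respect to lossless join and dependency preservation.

Lossless test: (D)⁺ = {ABCD}, which contains all of one fragment — lossless.
Dependency preservation: the restricted closure of {AC} across the fragments never reaches {D}, so AC → D cannot be enforced without a join — not preserved.

lossless but not dependency-preserving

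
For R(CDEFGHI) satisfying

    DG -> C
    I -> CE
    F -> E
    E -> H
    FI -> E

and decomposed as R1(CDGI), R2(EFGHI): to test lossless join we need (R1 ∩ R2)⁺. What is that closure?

CEGHI

R1 ∩ R2 = {GI}.
I → CE applies, adding CE
E → H applies, adding H
Closure: {CEGHI}.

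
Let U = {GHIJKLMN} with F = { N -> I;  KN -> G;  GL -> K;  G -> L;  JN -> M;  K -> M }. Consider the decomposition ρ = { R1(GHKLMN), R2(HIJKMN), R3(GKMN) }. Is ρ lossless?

Chase test. Columns are GHIJKLMN; row i has aⱼ where attribute j ∈ Ri, else bᵢⱼ.
Initial tableau (one row per fragment):
  row 1: a1 a2 b13 b14 a5 a6 a7 a8
  row 2: b21 a2 a3 a4 a5 b26 a7 a8
  row 3: a1 b32 b33 b34 a5 b36 a7 a8
Rows 1 and 2 agree on N; apply N→I and equate their I entries.
Rows 1 and 3 agree on N; apply N→I and equate their I entries.
Rows 1 and 2 agree on KN; apply KN→G and equate their G entries.
Rows 1 and 2 agree on G; apply G→L and equate their L entries.
Rows 1 and 3 agree on G; apply G→L and equate their L entries.
Row 2 is now all distinguished symbols — the join is lossless.

Yes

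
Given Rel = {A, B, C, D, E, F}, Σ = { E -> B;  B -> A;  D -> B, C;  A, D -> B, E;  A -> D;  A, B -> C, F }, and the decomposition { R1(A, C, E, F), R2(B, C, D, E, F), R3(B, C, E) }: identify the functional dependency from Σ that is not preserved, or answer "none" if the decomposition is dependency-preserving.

none

E → B lies within R2.
B → A: restricted closure across fragments reaches A.
D → B, C lies within R2.
A, D → B, E: restricted closure across fragments reaches B, E.
A → D: restricted closure across fragments reaches D.
A, B → C, F: restricted closure across fragments reaches C, F.
Every dependency is enforceable on the fragments, so the decomposition is dependency-preserving.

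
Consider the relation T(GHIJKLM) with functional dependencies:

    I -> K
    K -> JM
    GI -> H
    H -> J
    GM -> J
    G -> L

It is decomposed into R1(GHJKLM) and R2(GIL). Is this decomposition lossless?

No

Common attributes: R1 ∩ R2 = {GL}.
No dependency enlarges {GL}, so (GL)⁺ = {GL}.
The closure contains neither all of R1 = {GHJKLM} nor all of R2 = {GIL}, so the common attributes are not a superkey of either fragment. The join is lossy.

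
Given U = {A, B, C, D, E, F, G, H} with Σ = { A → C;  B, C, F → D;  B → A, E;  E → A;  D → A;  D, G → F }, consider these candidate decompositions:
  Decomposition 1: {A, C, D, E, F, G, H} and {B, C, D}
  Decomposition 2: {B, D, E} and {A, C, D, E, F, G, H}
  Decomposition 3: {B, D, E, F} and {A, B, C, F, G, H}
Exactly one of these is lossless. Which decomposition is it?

Decomposition 1: common = {C, D}, closure = {A, C, D} → lossy.
Decomposition 2: common = {D, E}, closure = {A, C, D, E} → lossy.
Decomposition 3: common = {B, F}, closure = {A, B, C, D, E, F} → lossless.

Decomposition 3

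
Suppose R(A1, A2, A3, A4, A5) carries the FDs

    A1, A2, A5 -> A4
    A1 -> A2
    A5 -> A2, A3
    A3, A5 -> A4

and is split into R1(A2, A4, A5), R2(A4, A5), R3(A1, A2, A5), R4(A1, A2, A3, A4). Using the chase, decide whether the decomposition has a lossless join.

Chase test. Columns are A1, A2, A3, A4, A5; row i has aⱼ where attribute j ∈ Ri, else bᵢⱼ.
Initial tableau (one row per fragment):
  row 1: b11 a2 b13 a4 a5
  row 2: b21 b22 b23 a4 a5
  row 3: a1 a2 b33 b34 a5
  row 4: a1 a2 a3 a4 b45
Rows 1 and 2 agree on A5; apply A5→A2, A3 and equate their A2, A3 entries.
Rows 1 and 3 agree on A5; apply A5→A2, A3 and equate their A2, A3 entries.
Rows 1 and 3 agree on A3, A5; apply A3, A5→A4 and equate their A4 entries.
No row becomes fully distinguished — the join is lossy.

No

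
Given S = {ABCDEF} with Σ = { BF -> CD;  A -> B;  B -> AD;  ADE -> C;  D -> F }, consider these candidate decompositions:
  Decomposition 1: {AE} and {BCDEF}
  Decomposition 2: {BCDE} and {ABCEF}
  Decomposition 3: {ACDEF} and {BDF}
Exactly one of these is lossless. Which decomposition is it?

Decomposition 1: common = {E}, closure = {E} → lossy.
Decomposition 2: common = {BCE}, closure = {ABCDEF} → lossless.
Decomposition 3: common = {DF}, closure = {DF} → lossy.

Decomposition 2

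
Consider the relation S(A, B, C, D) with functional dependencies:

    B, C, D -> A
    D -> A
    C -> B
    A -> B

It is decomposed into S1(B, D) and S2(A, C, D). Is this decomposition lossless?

Common attributes: S1 ∩ S2 = {D}.
Closure of {D}: D → A applies, adding A; A → B applies, adding B. So (D)⁺ = {A, B, D}.
This closure contains every attribute of S1, so S1 ∩ S2 → S1. The join is lossless.

Yes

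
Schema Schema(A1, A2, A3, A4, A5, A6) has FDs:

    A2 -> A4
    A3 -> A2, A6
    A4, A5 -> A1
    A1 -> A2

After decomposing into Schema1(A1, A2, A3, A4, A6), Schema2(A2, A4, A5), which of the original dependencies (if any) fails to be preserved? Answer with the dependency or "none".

A4, A5 -> A1

Check A4, A5 → A1: no single fragment contains all of {A1, A4, A5}, and the restricted closure of {A4, A5} across the fragments never reaches {A1}.
A2 → A4 is preserved.
A3 → A2, A6 is preserved.
A1 → A2 is preserved.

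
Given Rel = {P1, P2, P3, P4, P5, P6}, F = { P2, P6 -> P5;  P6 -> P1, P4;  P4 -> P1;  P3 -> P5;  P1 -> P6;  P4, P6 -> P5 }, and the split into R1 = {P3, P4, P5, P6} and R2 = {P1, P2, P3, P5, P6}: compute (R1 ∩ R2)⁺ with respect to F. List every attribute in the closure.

P1, P3, P4, P5, P6

R1 ∩ R2 = {P3, P5, P6}.
P6 → P1, P4 applies, adding P1, P4
Closure: {P1, P3, P4, P5, P6}.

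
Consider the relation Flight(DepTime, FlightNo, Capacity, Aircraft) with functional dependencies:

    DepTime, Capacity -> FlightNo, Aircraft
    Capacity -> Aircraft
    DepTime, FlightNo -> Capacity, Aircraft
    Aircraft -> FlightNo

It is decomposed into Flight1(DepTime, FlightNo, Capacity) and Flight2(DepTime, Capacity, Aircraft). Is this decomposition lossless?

Yes

Common attributes: Flight1 ∩ Flight2 = {DepTime, Capacity}.
Closure of {DepTime, Capacity}: DepTime, Capacity → FlightNo, Aircraft applies, adding FlightNo, Aircraft. So (DepTime, Capacity)⁺ = {DepTime, FlightNo, Capacity, Aircraft}.
This closure contains every attribute of Flight1, so Flight1 ∩ Flight2 → Flight1. The join is lossless.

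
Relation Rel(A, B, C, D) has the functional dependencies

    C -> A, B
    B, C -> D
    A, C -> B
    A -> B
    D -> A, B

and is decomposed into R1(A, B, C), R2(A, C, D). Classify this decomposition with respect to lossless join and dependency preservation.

lossless and dependency-preserving

Lossless test: (A, C)⁺ = {A, B, C, D}, which contains all of one fragment — lossless.
Dependency preservation: B, C → D; D → A, B are not contained in any single fragment, but the restricted closure of each left-hand side across the fragments still reaches the right-hand side; the remaining FDs each lie inside some fragment. All dependencies are preserved.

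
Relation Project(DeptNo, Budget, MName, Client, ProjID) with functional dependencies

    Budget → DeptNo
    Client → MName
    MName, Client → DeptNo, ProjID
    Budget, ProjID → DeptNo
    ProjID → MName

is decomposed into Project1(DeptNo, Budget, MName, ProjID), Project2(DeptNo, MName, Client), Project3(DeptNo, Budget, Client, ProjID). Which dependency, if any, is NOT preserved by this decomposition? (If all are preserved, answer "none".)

none

Budget → DeptNo lies within Project1.
Client → MName lies within Project2.
MName, Client → DeptNo, ProjID: restricted closure across fragments reaches DeptNo, ProjID.
Budget, ProjID → DeptNo lies within Project1.
ProjID → MName lies within Project1.
Every dependency is enforceable on the fragments, so the decomposition is dependency-preserving.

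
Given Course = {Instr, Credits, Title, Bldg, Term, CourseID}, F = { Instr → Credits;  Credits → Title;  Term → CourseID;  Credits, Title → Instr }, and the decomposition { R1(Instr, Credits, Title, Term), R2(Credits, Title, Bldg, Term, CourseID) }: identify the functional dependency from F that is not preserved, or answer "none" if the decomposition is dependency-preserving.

Instr → Credits lies within R1.
Credits → Title lies within R1.
Term → CourseID lies within R2.
Credits, Title → Instr lies within R1.
Every dependency is enforceable on the fragments, so the decomposition is dependency-preserving.

none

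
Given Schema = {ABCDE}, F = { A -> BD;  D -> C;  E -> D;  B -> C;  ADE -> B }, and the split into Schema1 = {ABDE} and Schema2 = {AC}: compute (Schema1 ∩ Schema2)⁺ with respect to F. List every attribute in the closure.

ABCD

Schema1 ∩ Schema2 = {A}.
A → BD applies, adding BD
D → C applies, adding C
Closure: {ABCD}.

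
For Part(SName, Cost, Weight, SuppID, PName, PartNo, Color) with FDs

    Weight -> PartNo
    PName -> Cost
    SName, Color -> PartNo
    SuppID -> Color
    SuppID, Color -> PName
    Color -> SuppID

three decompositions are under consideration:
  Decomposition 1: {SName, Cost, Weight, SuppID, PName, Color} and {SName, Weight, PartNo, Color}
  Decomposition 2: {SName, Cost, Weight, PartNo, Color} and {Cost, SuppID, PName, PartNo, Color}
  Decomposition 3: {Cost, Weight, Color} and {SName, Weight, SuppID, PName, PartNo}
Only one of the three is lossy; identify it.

Decomposition 3

Decomposition 1: common = {SName, Weight, Color}, closure = {SName, Cost, Weight, SuppID, PName, PartNo, Color} → lossless.
Decomposition 2: common = {Cost, PartNo, Color}, closure = {Cost, SuppID, PName, PartNo, Color} → lossless.
Decomposition 3: common = {Weight}, closure = {Weight, PartNo} → lossy.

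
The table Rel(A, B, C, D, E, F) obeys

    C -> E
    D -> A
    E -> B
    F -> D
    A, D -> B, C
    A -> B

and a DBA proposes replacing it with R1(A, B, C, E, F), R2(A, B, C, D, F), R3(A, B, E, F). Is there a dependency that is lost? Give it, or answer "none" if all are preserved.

C → E lies within R1.
D → A lies within R2.
E → B lies within R1.
F → D lies within R2.
A, D → B, C lies within R2.
A → B lies within R1.
Every dependency is enforceable on the fragments, so the decomposition is dependency-preserving.

none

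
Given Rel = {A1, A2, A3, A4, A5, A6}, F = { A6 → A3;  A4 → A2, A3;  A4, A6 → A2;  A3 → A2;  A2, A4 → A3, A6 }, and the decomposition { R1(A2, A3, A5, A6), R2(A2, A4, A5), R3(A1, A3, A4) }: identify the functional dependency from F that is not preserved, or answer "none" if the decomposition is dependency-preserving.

Check A2, A4 → A3, A6: no single fragment contains all of {A2, A3, A4, A6}, and the restricted closure of {A2, A4} across the fragments never reaches {A3, A6}.
A6 → A3 is preserved.
A4 → A2, A3 is preserved.
A4, A6 → A2 is preserved.
A3 → A2 is preserved.

A2, A4 → A3, A6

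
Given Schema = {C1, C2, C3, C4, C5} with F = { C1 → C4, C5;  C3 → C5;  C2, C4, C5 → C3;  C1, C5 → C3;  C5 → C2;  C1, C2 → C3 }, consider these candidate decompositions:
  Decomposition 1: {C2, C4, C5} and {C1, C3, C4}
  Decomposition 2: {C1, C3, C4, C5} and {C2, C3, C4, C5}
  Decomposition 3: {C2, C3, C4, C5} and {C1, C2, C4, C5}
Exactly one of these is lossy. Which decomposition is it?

Decomposition 1

Decomposition 1: common = {C4}, closure = {C4} → lossy.
Decomposition 2: common = {C3, C4, C5}, closure = {C2, C3, C4, C5} → lossless.
Decomposition 3: common = {C2, C4, C5}, closure = {C2, C3, C4, C5} → lossless.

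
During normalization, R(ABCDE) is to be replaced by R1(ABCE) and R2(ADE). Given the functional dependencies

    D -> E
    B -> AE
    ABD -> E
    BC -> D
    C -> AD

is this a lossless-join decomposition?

No

Common attributes: R1 ∩ R2 = {AE}.
No dependency enlarges {AE}, so (AE)⁺ = {AE}.
The closure contains neither all of R1 = {ABCE} nor all of R2 = {ADE}, so the common attributes are not a superkey of either fragment. The join is lossy.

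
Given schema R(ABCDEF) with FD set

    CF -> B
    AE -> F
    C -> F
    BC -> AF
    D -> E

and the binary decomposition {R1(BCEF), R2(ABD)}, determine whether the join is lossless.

No

Common attributes: R1 ∩ R2 = {B}.
No dependency enlarges {B}, so (B)⁺ = {B}.
The closure contains neither all of R1 = {BCEF} nor all of R2 = {ABD}, so the common attributes are not a superkey of either fragment. The join is lossy.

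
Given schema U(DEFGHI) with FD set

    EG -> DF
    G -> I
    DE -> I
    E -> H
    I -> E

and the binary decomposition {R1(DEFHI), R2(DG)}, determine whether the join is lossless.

No

Common attributes: R1 ∩ R2 = {D}.
No dependency enlarges {D}, so (D)⁺ = {D}.
The closure contains neither all of R1 = {DEFHI} nor all of R2 = {DG}, so the common attributes are not a superkey of either fragment. The join is lossy.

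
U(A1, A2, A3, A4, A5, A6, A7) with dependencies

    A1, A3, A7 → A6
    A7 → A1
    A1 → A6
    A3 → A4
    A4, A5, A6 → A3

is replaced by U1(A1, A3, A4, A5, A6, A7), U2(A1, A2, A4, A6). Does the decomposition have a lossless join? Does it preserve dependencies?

lossy but dependency-preserving

Lossless test: (A1, A4, A6)⁺ = {A1, A4, A6}, which is a superkey of neither fragment — lossy.
Dependency preservation: every FD's attributes lie within a single fragment, so each can be enforced locally — preserved.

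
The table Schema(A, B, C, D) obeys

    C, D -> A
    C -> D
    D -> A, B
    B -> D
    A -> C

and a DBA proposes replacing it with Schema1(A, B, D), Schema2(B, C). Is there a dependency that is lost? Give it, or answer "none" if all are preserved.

none

C, D → A: restricted closure across fragments reaches A.
C → D: restricted closure across fragments reaches D.
D → A, B lies within Schema1.
B → D lies within Schema1.
A → C: restricted closure across fragments reaches C.
Every dependency is enforceable on the fragments, so the decomposition is dependency-preserving.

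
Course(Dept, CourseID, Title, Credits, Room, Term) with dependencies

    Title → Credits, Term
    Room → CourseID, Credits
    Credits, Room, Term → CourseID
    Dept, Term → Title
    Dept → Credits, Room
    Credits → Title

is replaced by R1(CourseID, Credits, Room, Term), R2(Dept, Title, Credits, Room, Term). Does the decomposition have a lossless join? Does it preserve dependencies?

Lossless test: (Credits, Room, Term)⁺ = {CourseID, Title, Credits, Room, Term}, which contains all of one fragment — lossless.
Dependency preservation: every FD's attributes lie within a single fragment, so each can be enforced locally — preserved.

lossless and dependency-preserving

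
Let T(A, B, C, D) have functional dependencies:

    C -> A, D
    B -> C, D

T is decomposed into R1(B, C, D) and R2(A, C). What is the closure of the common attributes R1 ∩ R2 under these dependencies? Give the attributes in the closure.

R1 ∩ R2 = {C}.
C → A, D applies, adding A, D
Closure: {A, C, D}.

A, C, D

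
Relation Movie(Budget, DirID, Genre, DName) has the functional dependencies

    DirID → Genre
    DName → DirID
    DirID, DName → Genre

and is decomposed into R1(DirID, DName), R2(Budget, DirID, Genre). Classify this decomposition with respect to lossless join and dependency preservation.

Lossless test: (DirID)⁺ = {DirID, Genre}, which is a superkey of neither fragment — lossy.
Dependency preservation: DirID, DName → Genre is not contained in any single fragment, but the restricted closure of its left-hand side across the fragments still reaches the right-hand side; the remaining FDs each lie inside some fragment. All dependencies are preserved.

lossy but dependency-preserving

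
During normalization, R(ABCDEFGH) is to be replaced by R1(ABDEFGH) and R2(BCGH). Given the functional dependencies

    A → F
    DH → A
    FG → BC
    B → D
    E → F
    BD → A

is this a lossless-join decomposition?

Yes

Common attributes: R1 ∩ R2 = {BGH}.
Closure of {BGH}: B → D applies, adding D; BD → A applies, adding A; A → F applies, adding F; FG → BC applies, adding C. So (BGH)⁺ = {ABCDFGH}.
This closure contains every attribute of R2, so R1 ∩ R2 → R2. The join is lossless.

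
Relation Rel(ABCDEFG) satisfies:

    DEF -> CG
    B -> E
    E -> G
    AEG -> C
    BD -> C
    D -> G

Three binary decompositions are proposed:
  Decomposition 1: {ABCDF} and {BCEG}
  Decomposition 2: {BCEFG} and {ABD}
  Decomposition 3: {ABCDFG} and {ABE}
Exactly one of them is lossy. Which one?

Decomposition 1: common = {BC}, closure = {BCEG} → lossless.
Decomposition 2: common = {B}, closure = {BEG} → lossy.
Decomposition 3: common = {AB}, closure = {ABCEG} → lossless.

Decomposition 2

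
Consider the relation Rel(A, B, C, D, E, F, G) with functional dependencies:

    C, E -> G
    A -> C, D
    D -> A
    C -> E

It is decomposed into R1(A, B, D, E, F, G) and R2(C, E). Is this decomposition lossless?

No

Common attributes: R1 ∩ R2 = {E}.
No dependency enlarges {E}, so (E)⁺ = {E}.
The closure contains neither all of R1 = {A, B, D, E, F, G} nor all of R2 = {C, E}, so the common attributes are not a superkey of either fragment. The join is lossy.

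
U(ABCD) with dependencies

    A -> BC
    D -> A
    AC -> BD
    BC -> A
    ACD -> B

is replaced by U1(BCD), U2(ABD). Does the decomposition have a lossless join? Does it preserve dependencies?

lossless and dependency-preserving

Lossless test: (BD)⁺ = {ABCD}, which contains all of one fragment — lossless.
Dependency preservation: A → BC; AC → BD; BC → A; ACD → B are not contained in any single fragment, but the restricted closure of each left-hand side across the fragments still reaches the right-hand side; the remaining FDs each lie inside some fragment. All dependencies are preserved.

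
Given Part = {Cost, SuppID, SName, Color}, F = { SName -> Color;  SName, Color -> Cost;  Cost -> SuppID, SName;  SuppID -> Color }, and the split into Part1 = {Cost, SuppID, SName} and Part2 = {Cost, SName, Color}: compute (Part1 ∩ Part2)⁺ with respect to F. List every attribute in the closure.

Part1 ∩ Part2 = {Cost, SName}.
SName → Color applies, adding Color
Cost → SuppID, SName applies, adding SuppID
Closure: {Cost, SuppID, SName, Color}.

Cost, SuppID, SName, Color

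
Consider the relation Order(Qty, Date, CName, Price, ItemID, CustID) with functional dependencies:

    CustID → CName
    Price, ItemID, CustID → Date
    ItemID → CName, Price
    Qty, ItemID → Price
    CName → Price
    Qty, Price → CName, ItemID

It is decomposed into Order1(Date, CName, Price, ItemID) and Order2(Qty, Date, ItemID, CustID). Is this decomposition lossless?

Yes

Common attributes: Order1 ∩ Order2 = {Date, ItemID}.
Closure of {Date, ItemID}: ItemID → CName, Price applies, adding CName, Price. So (Date, ItemID)⁺ = {Date, CName, Price, ItemID}.
This closure contains every attribute of Order1, so Order1 ∩ Order2 → Order1. The join is lossless.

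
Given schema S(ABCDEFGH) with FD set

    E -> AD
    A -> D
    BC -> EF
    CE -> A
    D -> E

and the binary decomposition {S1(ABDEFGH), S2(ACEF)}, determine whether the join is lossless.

No

Common attributes: S1 ∩ S2 = {AEF}.
Closure of {AEF}: E → AD applies, adding D. So (AEF)⁺ = {ADEF}.
The closure contains neither all of S1 = {ABDEFGH} nor all of S2 = {ACEF}, so the common attributes are not a superkey of either fragment. The join is lossy.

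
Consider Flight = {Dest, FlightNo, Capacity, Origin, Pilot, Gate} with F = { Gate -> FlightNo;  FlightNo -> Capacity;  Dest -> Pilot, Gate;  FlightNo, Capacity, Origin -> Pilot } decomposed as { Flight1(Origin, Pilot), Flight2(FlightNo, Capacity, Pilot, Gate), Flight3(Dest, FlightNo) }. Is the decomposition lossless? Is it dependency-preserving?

lossy and not dependency-preserving

Lossless test (chase): Rows 2 and 3 agree on FlightNo; apply FlightNo→Capacity and equate their Capacity entries. No row becomes fully distinguished — the join is lossy.
Dependency preservation: the restricted closure of {Dest} across the fragments never reaches {Pilot, Gate}, so Dest → Pilot, Gate cannot be enforced without a join — not preserved.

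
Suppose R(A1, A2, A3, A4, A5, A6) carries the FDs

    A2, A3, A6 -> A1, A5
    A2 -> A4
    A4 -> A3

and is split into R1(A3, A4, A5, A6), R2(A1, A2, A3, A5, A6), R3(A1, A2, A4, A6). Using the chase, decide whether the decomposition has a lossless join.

Yes

Chase test. Columns are A1, A2, A3, A4, A5, A6; row i has aⱼ where attribute j ∈ Ri, else bᵢⱼ.
Initial tableau (one row per fragment):
  row 1: b11 b12 a3 a4 a5 a6
  row 2: a1 a2 a3 b24 a5 a6
  row 3: a1 a2 b33 a4 b35 a6
Rows 2 and 3 agree on A2; apply A2→A4 and equate their A4 entries.
Rows 1 and 3 agree on A4; apply A4→A3 and equate their A3 entries.
Rows 2 and 3 agree on A2, A3, A6; apply A2, A3, A6→A1, A5 and equate their A1, A5 entries.
Row 2 is now all distinguished symbols — the join is lossless.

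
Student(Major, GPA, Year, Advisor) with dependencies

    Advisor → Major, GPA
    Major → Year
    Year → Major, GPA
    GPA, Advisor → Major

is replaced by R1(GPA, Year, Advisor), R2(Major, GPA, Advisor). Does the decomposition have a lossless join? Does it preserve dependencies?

lossless but not dependency-preserving

Lossless test: (GPA, Advisor)⁺ = {Major, GPA, Year, Advisor}, which contains all of one fragment — lossless.
Dependency preservation: the restricted closure of {Major} across the fragments never reaches {Year}, so Major → Year cannot be enforced without a join — not preserved.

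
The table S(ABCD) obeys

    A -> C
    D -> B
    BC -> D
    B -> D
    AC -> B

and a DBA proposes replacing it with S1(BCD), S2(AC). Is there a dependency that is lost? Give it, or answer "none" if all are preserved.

AC -> B

Check AC → B: no single fragment contains all of {ABC}, and the restricted closure of {AC} across the fragments never reaches {B}.
A → C is preserved.
D → B is preserved.
BC → D is preserved.
B → D is preserved.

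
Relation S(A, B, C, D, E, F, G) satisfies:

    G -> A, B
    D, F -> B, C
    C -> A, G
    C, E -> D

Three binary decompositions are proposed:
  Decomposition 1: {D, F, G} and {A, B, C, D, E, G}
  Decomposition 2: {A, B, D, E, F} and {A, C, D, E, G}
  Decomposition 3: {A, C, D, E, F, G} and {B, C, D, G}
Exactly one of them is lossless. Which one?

Decomposition 1: common = {D, G}, closure = {A, B, D, G} → lossy.
Decomposition 2: common = {A, D, E}, closure = {A, D, E} → lossy.
Decomposition 3: common = {C, D, G}, closure = {A, B, C, D, G} → lossless.

Decomposition 3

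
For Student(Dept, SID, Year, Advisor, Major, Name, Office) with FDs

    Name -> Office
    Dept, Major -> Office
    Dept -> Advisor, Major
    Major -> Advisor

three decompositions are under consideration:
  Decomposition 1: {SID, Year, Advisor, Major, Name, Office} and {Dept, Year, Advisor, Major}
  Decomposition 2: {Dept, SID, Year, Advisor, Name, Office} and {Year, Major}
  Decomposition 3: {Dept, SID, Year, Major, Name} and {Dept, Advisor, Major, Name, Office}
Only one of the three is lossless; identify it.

Decomposition 1: common = {Year, Advisor, Major}, closure = {Year, Advisor, Major} → lossy.
Decomposition 2: common = {Year}, closure = {Year} → lossy.
Decomposition 3: common = {Dept, Major, Name}, closure = {Dept, Advisor, Major, Name, Office} → lossless.

Decomposition 3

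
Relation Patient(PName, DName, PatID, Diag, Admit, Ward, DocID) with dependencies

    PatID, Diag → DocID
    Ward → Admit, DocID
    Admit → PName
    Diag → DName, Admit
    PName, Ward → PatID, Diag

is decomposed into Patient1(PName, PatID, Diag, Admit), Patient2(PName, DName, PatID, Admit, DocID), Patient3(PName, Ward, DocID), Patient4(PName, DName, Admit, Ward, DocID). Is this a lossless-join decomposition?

Chase test. Columns are PName, DName, PatID, Diag, Admit, Ward, DocID; row i has aⱼ where attribute j ∈ Patienti, else bᵢⱼ.
Initial tableau (one row per fragment):
  row 1: a1 b12 a3 a4 a5 b16 b17
  row 2: a1 a2 a3 b24 a5 b26 a7
  row 3: a1 b32 b33 b34 b35 a6 a7
  row 4: a1 a2 b43 b44 a5 a6 a7
Rows 3 and 4 agree on Ward; apply Ward→Admit, DocID and equate their Admit, DocID entries.
Rows 3 and 4 agree on PName, Ward; apply PName, Ward→PatID, Diag and equate their PatID, Diag entries.
Rows 3 and 4 agree on Diag; apply Diag→DName, Admit and equate their DName, Admit entries.
No row becomes fully distinguished — the join is lossy.

No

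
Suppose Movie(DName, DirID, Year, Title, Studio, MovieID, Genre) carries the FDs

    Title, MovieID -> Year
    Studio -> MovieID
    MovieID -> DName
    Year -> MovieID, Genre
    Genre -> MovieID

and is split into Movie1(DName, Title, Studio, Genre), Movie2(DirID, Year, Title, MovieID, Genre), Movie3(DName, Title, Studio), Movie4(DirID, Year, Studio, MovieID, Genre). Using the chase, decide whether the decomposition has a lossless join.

Chase test. Columns are DName, DirID, Year, Title, Studio, MovieID, Genre; row i has aⱼ where attribute j ∈ Moviei, else bᵢⱼ.
Initial tableau (one row per fragment):
  row 1: a1 b12 b13 a4 a5 b16 a7
  row 2: b21 a2 a3 a4 b25 a6 a7
  row 3: a1 b32 b33 a4 a5 b36 b37
  row 4: b41 a2 a3 b44 a5 a6 a7
Rows 1 and 3 agree on Studio; apply Studio→MovieID and equate their MovieID entries.
Rows 1 and 4 agree on Studio; apply Studio→MovieID and equate their MovieID entries.
Rows 1 and 2 agree on MovieID; apply MovieID→DName and equate their DName entries.
Rows 1 and 4 agree on MovieID; apply MovieID→DName and equate their DName entries.
Rows 1 and 2 agree on Title, MovieID; apply Title, MovieID→Year and equate their Year entries.
Rows 1 and 3 agree on Title, MovieID; apply Title, MovieID→Year and equate their Year entries.
Rows 1 and 3 agree on Year; apply Year→MovieID, Genre and equate their MovieID, Genre entries.
No row becomes fully distinguished — the join is lossy.

No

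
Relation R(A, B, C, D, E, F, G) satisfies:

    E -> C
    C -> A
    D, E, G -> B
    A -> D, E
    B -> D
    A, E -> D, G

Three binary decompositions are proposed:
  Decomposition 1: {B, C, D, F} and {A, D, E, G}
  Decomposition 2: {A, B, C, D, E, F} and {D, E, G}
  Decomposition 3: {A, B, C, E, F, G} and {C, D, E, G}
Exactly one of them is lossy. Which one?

Decomposition 1: common = {D}, closure = {D} → lossy.
Decomposition 2: common = {D, E}, closure = {A, B, C, D, E, G} → lossless.
Decomposition 3: common = {C, E, G}, closure = {A, B, C, D, E, G} → lossless.

Decomposition 1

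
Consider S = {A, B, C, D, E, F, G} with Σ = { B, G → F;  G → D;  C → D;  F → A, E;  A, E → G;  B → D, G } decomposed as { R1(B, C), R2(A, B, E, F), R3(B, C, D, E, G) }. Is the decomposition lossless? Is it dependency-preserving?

lossless but not dependency-preserving

Lossless test (chase): Rows 1 and 3 agree on C; apply C→D and equate their D entries. Rows 1 and 2 agree on B; apply B→D, G and equate their D, G entries. Rows 1 and 3 agree on B; apply B→D, G and equate their D, G entries. Rows 1 and 2 agree on B, G; apply B, G→F and equate their F entries. Rows 1 and 3 agree on B, G; apply B, G→F and equate their F entries. Rows 1 and 2 agree on F; apply F→A, E and equate their A, E entries. Rows 1 and 3 agree on F; apply F→A, E and equate their A, E entries. Row 1 is now all distinguished symbols — the join is lossless.
Dependency preservation: the restricted closure of {A, E} across the fragments never reaches {G}, so A, E → G cannot be enforced without a join — not preserved.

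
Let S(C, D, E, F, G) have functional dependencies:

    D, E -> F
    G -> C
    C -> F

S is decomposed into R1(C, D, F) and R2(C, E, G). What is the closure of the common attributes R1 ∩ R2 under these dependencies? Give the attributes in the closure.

R1 ∩ R2 = {C}.
C → F applies, adding F
Closure: {C, F}.

C, F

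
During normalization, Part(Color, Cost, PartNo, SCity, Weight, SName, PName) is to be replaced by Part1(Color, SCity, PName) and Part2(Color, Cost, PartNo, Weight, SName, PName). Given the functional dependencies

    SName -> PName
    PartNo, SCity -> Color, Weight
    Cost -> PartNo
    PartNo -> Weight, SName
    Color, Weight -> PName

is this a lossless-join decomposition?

Common attributes: Part1 ∩ Part2 = {Color, PName}.
No dependency enlarges {Color, PName}, so (Color, PName)⁺ = {Color, PName}.
The closure contains neither all of Part1 = {Color, SCity, PName} nor all of Part2 = {Color, Cost, PartNo, Weight, SName, PName}, so the common attributes are not a superkey of either fragment. The join is lossy.

No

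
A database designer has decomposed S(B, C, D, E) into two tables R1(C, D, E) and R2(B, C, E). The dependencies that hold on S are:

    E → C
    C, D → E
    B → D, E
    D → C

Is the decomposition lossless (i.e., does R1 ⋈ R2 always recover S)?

Common attributes: R1 ∩ R2 = {C, E}.
No dependency enlarges {C, E}, so (C, E)⁺ = {C, E}.
The closure contains neither all of R1 = {C, D, E} nor all of R2 = {B, C, E}, so the common attributes are not a superkey of either fragment. The join is lossy.

No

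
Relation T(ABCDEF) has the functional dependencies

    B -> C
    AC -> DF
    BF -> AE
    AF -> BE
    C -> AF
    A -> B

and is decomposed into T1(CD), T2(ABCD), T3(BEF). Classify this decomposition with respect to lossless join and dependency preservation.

Lossless test (chase): Rows 2 and 3 agree on B; apply B→C and equate their C entries. Rows 1 and 2 agree on C; apply C→AF and equate their AF entries. Rows 1 and 3 agree on C; apply C→AF and equate their AF entries. Rows 1 and 2 agree on A; apply A→B and equate their B entries. Rows 1 and 3 agree on AC; apply AC→DF and equate their DF entries. Rows 1 and 2 agree on BF; apply BF→AE and equate their AE entries. Rows 1 and 3 agree on BF; apply BF→AE and equate their AE entries. Row 1 is now all distinguished symbols — the join is lossless.
Dependency preservation: AC → DF; BF → AE; AF → BE; C → AF are not contained in any single fragment, but the restricted closure of each left-hand side across the fragments still reaches the right-hand side; the remaining FDs each lie inside some fragment. All dependencies are preserved.

lossless and dependency-preserving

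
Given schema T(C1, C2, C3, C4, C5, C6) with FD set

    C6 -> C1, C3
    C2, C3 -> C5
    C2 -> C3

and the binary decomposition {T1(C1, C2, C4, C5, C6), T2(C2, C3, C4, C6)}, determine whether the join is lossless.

Common attributes: T1 ∩ T2 = {C2, C4, C6}.
Closure of {C2, C4, C6}: C6 → C1, C3 applies, adding C1, C3; C2, C3 → C5 applies, adding C5. So (C2, C4, C6)⁺ = {C1, C2, C3, C4, C5, C6}.
This closure contains every attribute of T1, so T1 ∩ T2 → T1. The join is lossless.

Yes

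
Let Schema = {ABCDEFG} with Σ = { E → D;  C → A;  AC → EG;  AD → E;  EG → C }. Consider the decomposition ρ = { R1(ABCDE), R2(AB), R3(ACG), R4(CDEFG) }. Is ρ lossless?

No

Chase test. Columns are ABCDEFG; row i has aⱼ where attribute j ∈ Ri, else bᵢⱼ.
Initial tableau (one row per fragment):
  row 1: a1 a2 a3 a4 a5 b16 b17
  row 2: a1 a2 b23 b24 b25 b26 b27
  row 3: a1 b32 a3 b34 b35 b36 a7
  row 4: b41 b42 a3 a4 a5 a6 a7
Rows 1 and 4 agree on C; apply C→A and equate their A entries.
Rows 1 and 3 agree on AC; apply AC→EG and equate their EG entries.
Rows 1 and 3 agree on E; apply E→D and equate their D entries.
No row becomes fully distinguished — the join is lossy.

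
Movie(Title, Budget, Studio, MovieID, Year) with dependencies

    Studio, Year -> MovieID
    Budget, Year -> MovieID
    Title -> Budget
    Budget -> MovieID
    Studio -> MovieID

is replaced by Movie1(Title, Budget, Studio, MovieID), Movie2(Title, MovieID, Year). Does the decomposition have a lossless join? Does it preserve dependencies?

lossy but dependency-preserving

Lossless test: (Title, MovieID)⁺ = {Title, Budget, MovieID}, which is a superkey of neither fragment — lossy.
Dependency preservation: Studio, Year → MovieID; Budget, Year → MovieID are not contained in any single fragment, but the restricted closure of each left-hand side across the fragments still reaches the right-hand side; the remaining FDs each lie inside some fragment. All dependencies are preserved.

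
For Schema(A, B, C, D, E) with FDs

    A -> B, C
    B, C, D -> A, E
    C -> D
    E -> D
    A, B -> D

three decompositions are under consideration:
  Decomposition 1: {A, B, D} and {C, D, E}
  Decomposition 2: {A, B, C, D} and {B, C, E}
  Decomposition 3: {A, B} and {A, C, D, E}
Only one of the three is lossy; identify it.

Decomposition 1

Decomposition 1: common = {D}, closure = {D} → lossy.
Decomposition 2: common = {B, C}, closure = {A, B, C, D, E} → lossless.
Decomposition 3: common = {A}, closure = {A, B, C, D, E} → lossless.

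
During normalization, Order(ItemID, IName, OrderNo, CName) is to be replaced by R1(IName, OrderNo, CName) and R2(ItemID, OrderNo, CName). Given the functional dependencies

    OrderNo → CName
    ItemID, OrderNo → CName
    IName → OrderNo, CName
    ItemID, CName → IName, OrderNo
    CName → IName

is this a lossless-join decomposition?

Common attributes: R1 ∩ R2 = {OrderNo, CName}.
Closure of {OrderNo, CName}: CName → IName applies, adding IName. So (OrderNo, CName)⁺ = {IName, OrderNo, CName}.
This closure contains every attribute of R1, so R1 ∩ R2 → R1. The join is lossless.

Yes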